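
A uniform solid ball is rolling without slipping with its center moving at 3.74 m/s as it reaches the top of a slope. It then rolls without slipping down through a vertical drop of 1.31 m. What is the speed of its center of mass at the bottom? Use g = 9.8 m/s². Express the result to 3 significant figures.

With I = (2/5)MR², the ratio k = I/(MR²) is 0.4.
Rolling without slipping gives ω = v/R, so the total kinetic energy is ½Mv² + ½Iω² = ½(1+k)Mv² = (7/10)Mv².
Conserving energy between top and bottom: (7/10)Mv² = (7/10)Mv₀² + Mgh, hence v² = v₀² + 2gh/(1+k).
v = √(3.74² + 2×9.8×1.31/1.4) = √32.33 ≈ 5.69 m/s.

v ≈ 5.69 m/s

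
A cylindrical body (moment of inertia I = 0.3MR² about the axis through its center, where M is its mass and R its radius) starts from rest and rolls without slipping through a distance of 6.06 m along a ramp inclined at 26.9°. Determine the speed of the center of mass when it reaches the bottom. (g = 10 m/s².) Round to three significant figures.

v ≈ 6.49 m/s

Here I = 0.3MR², so the shape factor k = I/(MR²) = 0.3.
The rolling condition ω = v/R makes the rotational term ½I(v/R)² = ½kMv², so KE_total = ½(1+k)Mv² = (13/20)Mv².
The vertical drop is h = L sinθ = 6.06 × sin26.9° = 2.742 m.
Setting Mgh = (13/20)Mv² gives v = √(2gh/(1+k)) = √(2·10·2.742/1.3) ≈ 6.49 m/s.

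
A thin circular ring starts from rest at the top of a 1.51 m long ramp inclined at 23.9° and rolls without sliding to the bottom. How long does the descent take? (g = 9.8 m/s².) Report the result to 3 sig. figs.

For this body I = MR², i.e. k = I/(MR²) = 1.
Along the incline Mg sinθ − f = Ma, and torque about the center fR = Iα = kMR²(a/R) gives f = kMa.
Hence a = g sinθ/(1+k) = 9.8×sin23.9°/2 = 1.985 m/s².
With constant a from rest, t = √(2L/a) = √(2·1.51/1.985) ≈ 1.23 s.

t ≈ 1.23 s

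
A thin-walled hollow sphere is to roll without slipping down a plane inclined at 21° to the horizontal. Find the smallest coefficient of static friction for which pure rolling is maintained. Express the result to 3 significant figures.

μ_min ≈ 0.154

Here I = (2/3)MR², so the shape factor k = I/(MR²) = 2/3.
Newton's second law down the slope: Mg sinθ − f = Ma. The torque equation fR = Iα (with α = a/R) gives f = kMa.
These give a = g sinθ/(1+k) and the required friction f = kMg sinθ/(1+k).
With N = Mg cosθ, the no-slip condition f ≤ μN gives μ_min = f/N = k tanθ/(1+k).
μ_min = (2/3) × tan21° / 1.667 ≈ 0.154.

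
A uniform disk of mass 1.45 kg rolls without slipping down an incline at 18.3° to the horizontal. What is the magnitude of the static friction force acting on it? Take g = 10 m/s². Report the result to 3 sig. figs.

For this body I = (1/2)MR², i.e. k = I/(MR²) = 0.5.
Newton's second law down the slope: Mg sinθ − f = Ma. The torque equation fR = Iα (with α = a/R) gives f = kMa.
Combining, a = g sinθ/(1+k) and f = kMa = kMg sinθ/(1+k).
f = 0.5 × 1.45 × 10 × sin18.3° / 1.5 ≈ 1.52 N.

f ≈ 1.52 N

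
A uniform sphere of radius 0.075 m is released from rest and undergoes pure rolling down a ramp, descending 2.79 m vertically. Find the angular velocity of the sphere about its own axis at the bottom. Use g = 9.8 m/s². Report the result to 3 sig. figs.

With I = (2/5)MR², the ratio k = I/(MR²) is 0.4.
Rolling without slipping gives ω = v/R, so the total kinetic energy is ½Mv² + ½Iω² = ½(1+k)Mv² = (7/10)Mv².
Energy conservation Mgh = ½(1+k)Mv² gives v = √(2gh/(1+k)) = √(2 × 9.8 × 2.79 / 1.4) = 6.25 m/s.
The angular speed follows from ω = v/R = 6.25/0.075 ≈ 83.3 rad/s.

ω ≈ 83.3 rad/s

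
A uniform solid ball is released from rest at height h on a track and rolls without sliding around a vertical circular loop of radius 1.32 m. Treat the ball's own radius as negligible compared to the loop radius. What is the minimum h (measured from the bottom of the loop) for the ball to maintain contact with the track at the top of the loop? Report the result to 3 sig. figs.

h_min ≈ 3.56 m

Here I = (2/5)MR², so the shape factor k = I/(MR²) = 0.4.
At the top of the loop, the minimum-contact condition is Mg = Mv_top²/r, so v_top² = gr.
With ω = v/R, the kinetic energy at speed v is ½(1+k)Mv² = (7/10)Mv².
Energy conservation from release (height h) to the top (height 2r): Mgh = Mg(2r) + (7/10)M·gr.
Thus h_min = 2r + (1+k)r/2 = r(2 + 1.4/2) = 1.32 × 2.7 ≈ 3.56 m.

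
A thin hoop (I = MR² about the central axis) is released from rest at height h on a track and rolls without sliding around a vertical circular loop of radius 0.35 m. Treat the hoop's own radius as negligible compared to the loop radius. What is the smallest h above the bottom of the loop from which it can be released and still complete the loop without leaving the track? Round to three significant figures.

h_min ≈ 1.05 m

With I = MR², the ratio k = I/(MR²) is 1.
At the top, contact is just lost when gravity alone supplies the centripetal force: Mg = Mv_top²/r, i.e. v_top² = gr.
With ω = v/R, the kinetic energy at speed v is ½(1+k)Mv² = Mv².
Energy conservation from release (height h) to the top (height 2r): Mgh = Mg(2r) + M·gr.
Thus h_min = 2r + (1+k)r/2 = r(2 + 2/2) = 0.35 × 3 ≈ 1.05 m.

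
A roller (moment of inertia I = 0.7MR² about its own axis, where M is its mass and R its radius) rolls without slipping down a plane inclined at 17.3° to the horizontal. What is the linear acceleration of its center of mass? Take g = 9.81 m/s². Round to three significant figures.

a ≈ 1.72 m/s²

The moment of inertia is 0.7MR², giving k ≡ I/(MR²) = 0.7.
Along the incline Mg sinθ − f = Ma, and torque about the center fR = Iα = kMR²(a/R) gives f = kMa.
Eliminating f: Mg sinθ = (1+k)Ma, so a = g sinθ/(1+k) = 9.81 × sin17.3° / 1.7 ≈ 1.72 m/s².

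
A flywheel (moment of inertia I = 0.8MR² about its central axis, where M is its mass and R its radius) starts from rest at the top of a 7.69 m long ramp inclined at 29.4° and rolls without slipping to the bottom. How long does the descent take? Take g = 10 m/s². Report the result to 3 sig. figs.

t ≈ 2.37 s

Here I = 0.8MR², so the shape factor k = I/(MR²) = 0.8.
Newton's second law down the slope: Mg sinθ − f = Ma. The torque equation fR = Iα (with α = a/R) gives f = kMa.
Hence a = g sinθ/(1+k) = 10×sin29.4°/1.8 = 2.727 m/s².
Starting from rest, L = ½at², so t = √(2L/a) = √(2×7.69/2.727) ≈ 2.37 s.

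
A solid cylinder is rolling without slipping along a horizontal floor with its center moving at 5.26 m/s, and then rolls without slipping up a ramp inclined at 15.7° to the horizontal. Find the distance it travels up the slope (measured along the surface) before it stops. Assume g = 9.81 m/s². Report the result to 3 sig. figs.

d ≈ 7.82 m

With I = (1/2)MR², the ratio k = I/(MR²) is 0.5.
Rolling without slipping gives ω = v/R, so the total kinetic energy is ½Mv² + ½Iω² = ½(1+k)Mv² = (3/4)Mv².
Setting this equal to Mgh gives the vertical rise h = (1+k)v₀²/(2g) = 1.5×5.26²/(2×9.81) = 2.115 m.
The distance along the slope is d = h/sinθ = 2.115/sin15.7° ≈ 7.82 m.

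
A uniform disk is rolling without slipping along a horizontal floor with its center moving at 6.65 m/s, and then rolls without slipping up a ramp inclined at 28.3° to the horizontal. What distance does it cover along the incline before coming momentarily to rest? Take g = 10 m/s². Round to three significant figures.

d ≈ 7.00 m

Here I = (1/2)MR², so the shape factor k = I/(MR²) = 0.5.
Rolling without slipping gives ω = v/R, so the total kinetic energy is ½Mv² + ½Iω² = ½(1+k)Mv² = (3/4)Mv².
Setting this equal to Mgh gives the vertical rise h = (1+k)v₀²/(2g) = 1.5×6.65²/(2×10) = 3.317 m.
Along the incline, d = h/sinθ = 3.317/sin28.3° ≈ 7.00 m.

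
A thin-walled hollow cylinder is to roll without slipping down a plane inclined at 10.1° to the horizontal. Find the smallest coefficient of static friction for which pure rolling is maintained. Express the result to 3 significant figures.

For this body I = MR², i.e. k = I/(MR²) = 1.
Translational: Mg sinθ − f = Ma. Rotational about the CM: fR = Iα = kMRa, so f = kMa.
These give a = g sinθ/(1+k) and the required friction f = kMg sinθ/(1+k).
With N = Mg cosθ, the no-slip condition f ≤ μN gives μ_min = f/N = k tanθ/(1+k).
μ_min = 1 × tan10.1° / 2 ≈ 0.0891.

μ_min ≈ 0.0891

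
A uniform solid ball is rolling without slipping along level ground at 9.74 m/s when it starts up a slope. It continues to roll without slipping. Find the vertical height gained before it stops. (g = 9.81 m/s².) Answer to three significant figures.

h ≈ 6.77 m

For this body I = (2/5)MR², i.e. k = I/(MR²) = 0.4.
Rolling without slipping gives ω = v/R, so the total kinetic energy is ½Mv² + ½Iω² = ½(1+k)Mv² = (7/10)Mv².
All of this converts to potential energy at the highest point: (7/10)Mv₀² = Mgh.
Thus h = (1+k)v₀²/(2g) = 1.4 × 9.74² / (2 × 9.81) ≈ 6.77 m.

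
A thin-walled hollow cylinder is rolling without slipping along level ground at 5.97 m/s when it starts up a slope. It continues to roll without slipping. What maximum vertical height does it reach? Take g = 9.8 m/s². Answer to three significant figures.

Here I = MR², so the shape factor k = I/(MR²) = 1.
The rolling condition ω = v/R makes the rotational term ½I(v/R)² = ½kMv², so KE_total = ½(1+k)Mv² = Mv².
At the top the kinetic energy is zero, so Mv₀² = Mgh.
Thus h = (1+k)v₀²/(2g) = 2 × 5.97² / (2 × 9.8) ≈ 3.64 m.

h ≈ 3.64 m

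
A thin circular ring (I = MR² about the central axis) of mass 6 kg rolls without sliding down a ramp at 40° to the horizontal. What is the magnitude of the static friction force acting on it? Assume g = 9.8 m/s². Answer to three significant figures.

Here I = MR², so the shape factor k = I/(MR²) = 1.
Newton's second law down the slope: Mg sinθ − f = Ma. The torque equation fR = Iα (with α = a/R) gives f = kMa.
Combining, a = g sinθ/(1+k) and f = kMa = kMg sinθ/(1+k).
f = 1 × 6 × 9.8 × sin40° / 2 ≈ 18.9 N.

f ≈ 18.9 N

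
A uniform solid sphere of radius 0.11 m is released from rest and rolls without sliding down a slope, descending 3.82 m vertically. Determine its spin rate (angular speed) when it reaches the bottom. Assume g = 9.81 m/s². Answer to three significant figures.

ω ≈ 66.5 rad/s

For this body I = (2/5)MR², i.e. k = I/(MR²) = 0.4.
Since it rolls without slipping, ω = v/R and KE = ½Mv² + ½Iω² = ½(1+k)Mv² = (7/10)Mv².
Energy conservation Mgh = ½(1+k)Mv² gives v = √(2gh/(1+k)) = √(2 × 9.81 × 3.82 / 1.4) = 7.317 m/s.
The angular speed follows from ω = v/R = 7.317/0.11 ≈ 66.5 rad/s.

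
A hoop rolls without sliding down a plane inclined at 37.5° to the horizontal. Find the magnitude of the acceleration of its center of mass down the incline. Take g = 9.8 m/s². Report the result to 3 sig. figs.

a ≈ 2.98 m/s²

With I = MR², the ratio k = I/(MR²) is 1.
Along the incline Mg sinθ − f = Ma, and torque about the center fR = Iα = kMR²(a/R) gives f = kMa.
Eliminating f: Mg sinθ = (1+k)Ma, so a = g sinθ/(1+k) = 9.8 × sin37.5° / 2 ≈ 2.98 m/s².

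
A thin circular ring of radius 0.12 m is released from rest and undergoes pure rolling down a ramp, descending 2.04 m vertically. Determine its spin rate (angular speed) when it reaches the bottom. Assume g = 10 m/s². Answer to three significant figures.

Here I = MR², so the shape factor k = I/(MR²) = 1.
Since it rolls without slipping, ω = v/R and KE = ½Mv² + ½Iω² = ½(1+k)Mv² = Mv².
Energy conservation Mgh = ½(1+k)Mv² gives v = √(2gh/(1+k)) = √(2 × 10 × 2.04 / 2) = 4.517 m/s.
Then ω = v/R = 4.517 / 0.12 ≈ 37.6 rad/s.

ω ≈ 37.6 rad/s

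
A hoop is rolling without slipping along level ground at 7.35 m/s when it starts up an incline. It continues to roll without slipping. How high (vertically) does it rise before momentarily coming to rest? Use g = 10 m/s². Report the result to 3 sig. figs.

h ≈ 5.40 m

The moment of inertia is MR², giving k ≡ I/(MR²) = 1.
Rolling without slipping gives ω = v/R, so the total kinetic energy is ½Mv² + ½Iω² = ½(1+k)Mv² = Mv².
All of this converts to potential energy at the highest point: Mv₀² = Mgh.
Thus h = (1+k)v₀²/(2g) = 2 × 7.35² / (2 × 10) ≈ 5.40 m.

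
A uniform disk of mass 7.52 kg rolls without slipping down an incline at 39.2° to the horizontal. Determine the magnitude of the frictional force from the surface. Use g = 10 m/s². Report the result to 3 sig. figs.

Here I = (1/2)MR², so the shape factor k = I/(MR²) = 0.5.
Along the incline Mg sinθ − f = Ma, and torque about the center fR = Iα = kMR²(a/R) gives f = kMa.
Combining, a = g sinθ/(1+k) and f = kMa = kMg sinθ/(1+k).
f = 0.5 × 7.52 × 10 × sin39.2° / 1.5 ≈ 15.8 N.

f ≈ 15.8 N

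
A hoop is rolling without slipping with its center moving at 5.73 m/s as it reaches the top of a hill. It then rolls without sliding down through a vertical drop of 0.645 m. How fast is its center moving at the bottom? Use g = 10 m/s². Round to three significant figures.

The moment of inertia is MR², giving k ≡ I/(MR²) = 1.
The rolling condition ω = v/R makes the rotational term ½I(v/R)² = ½kMv², so KE_total = ½(1+k)Mv² = Mv².
Energy conservation: Mv₀² + Mgh = Mv², so v² = v₀² + 2gh/(1+k).
v = √(5.73² + 2×10×0.645/2) = √39.28 ≈ 6.27 m/s.

v ≈ 6.27 m/s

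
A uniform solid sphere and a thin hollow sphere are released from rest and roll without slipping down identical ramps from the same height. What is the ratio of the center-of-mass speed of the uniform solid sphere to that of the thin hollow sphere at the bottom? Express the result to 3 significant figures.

Each satisfies Mgh = ½(1+k)Mv² with k = I/(MR²), so v ∝ 1/√(1+k).
For the uniform solid sphere k = 0.4; for the thin hollow sphere k = 2/3.
v₁/v₂ = √((1+k₂)/(1+k₁)) = √(1.667/1.4) ≈ 1.09.

v_ratio ≈ 1.09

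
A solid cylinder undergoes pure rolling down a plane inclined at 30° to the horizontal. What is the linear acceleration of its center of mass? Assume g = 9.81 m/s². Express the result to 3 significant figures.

a ≈ 3.27 m/s²

The moment of inertia is (1/2)MR², giving k ≡ I/(MR²) = 0.5.
Along the incline Mg sinθ − f = Ma, and torque about the center fR = Iα = kMR²(a/R) gives f = kMa.
Eliminating f: Mg sinθ = (1+k)Ma, so a = g sinθ/(1+k) = 9.81 × sin30° / 1.5 ≈ 3.27 m/s².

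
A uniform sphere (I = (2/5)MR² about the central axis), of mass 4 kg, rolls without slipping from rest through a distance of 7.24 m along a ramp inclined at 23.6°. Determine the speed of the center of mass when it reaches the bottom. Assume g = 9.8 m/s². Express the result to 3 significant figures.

Here I = (2/5)MR², so the shape factor k = I/(MR²) = 0.4.
Since it rolls without slipping, ω = v/R and KE = ½Mv² + ½Iω² = ½(1+k)Mv² = (7/10)Mv².
The vertical drop is h = L sinθ = 7.24 × sin23.6° = 2.899 m.
Setting Mgh = (7/10)Mv² gives v = √(2gh/(1+k)) = √(2·9.8·2.899/1.4) ≈ 6.37 m/s.

v ≈ 6.37 m/s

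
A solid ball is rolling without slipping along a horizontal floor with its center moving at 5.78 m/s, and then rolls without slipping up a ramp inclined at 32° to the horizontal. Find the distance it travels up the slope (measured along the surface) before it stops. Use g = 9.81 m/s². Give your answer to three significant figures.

d ≈ 4.50 m

Here I = (2/5)MR², so the shape factor k = I/(MR²) = 0.4.
Pure rolling means v = ωR; then KE = ½Mv² + ½I(v/R)² = ½(1+k)Mv² = (7/10)Mv².
Setting this equal to Mgh gives the vertical rise h = (1+k)v₀²/(2g) = 1.4×5.78²/(2×9.81) = 2.384 m.
The distance along the slope is d = h/sinθ = 2.384/sin32° ≈ 4.50 m.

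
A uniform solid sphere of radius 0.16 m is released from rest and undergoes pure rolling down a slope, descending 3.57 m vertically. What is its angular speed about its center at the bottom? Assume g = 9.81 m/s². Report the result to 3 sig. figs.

For this body I = (2/5)MR², i.e. k = I/(MR²) = 0.4.
The rolling condition ω = v/R makes the rotational term ½I(v/R)² = ½kMv², so KE_total = ½(1+k)Mv² = (7/10)Mv².
Energy conservation Mgh = ½(1+k)Mv² gives v = √(2gh/(1+k)) = √(2 × 9.81 × 3.57 / 1.4) = 7.073 m/s.
Then ω = v/R = 7.073 / 0.16 ≈ 44.2 rad/s.

ω ≈ 44.2 rad/s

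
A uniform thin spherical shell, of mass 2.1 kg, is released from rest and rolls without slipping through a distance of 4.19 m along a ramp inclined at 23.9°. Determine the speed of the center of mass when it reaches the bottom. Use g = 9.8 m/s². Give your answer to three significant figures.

v ≈ 4.47 m/s

For this body I = (2/3)MR², i.e. k = I/(MR²) = 2/3.
Since it rolls without slipping, ω = v/R and KE = ½Mv² + ½Iω² = ½(1+k)Mv² = (5/6)Mv².
The vertical drop is h = L sinθ = 4.19 × sin23.9° = 1.698 m.
Energy conservation: Mgh = (5/6)Mv², so v = √(2gh/(1+k)) = √(2 × 9.8 × 1.698 / 1.667) ≈ 4.47 m/s.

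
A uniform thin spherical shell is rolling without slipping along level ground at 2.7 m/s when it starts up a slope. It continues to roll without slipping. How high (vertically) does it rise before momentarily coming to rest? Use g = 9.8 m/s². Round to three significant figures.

h ≈ 0.620 m

The moment of inertia is (2/3)MR², giving k ≡ I/(MR²) = 2/3.
Rolling without slipping gives ω = v/R, so the total kinetic energy is ½Mv² + ½Iω² = ½(1+k)Mv² = (5/6)Mv².
All of this converts to potential energy at the highest point: (5/6)Mv₀² = Mgh.
Thus h = (1+k)v₀²/(2g) = 1.667 × 2.7² / (2 × 9.8) ≈ 0.620 m.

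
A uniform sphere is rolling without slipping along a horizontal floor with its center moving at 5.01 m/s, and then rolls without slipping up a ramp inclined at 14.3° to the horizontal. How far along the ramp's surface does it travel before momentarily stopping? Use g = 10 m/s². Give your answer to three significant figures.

d ≈ 7.11 m

For this body I = (2/5)MR², i.e. k = I/(MR²) = 0.4.
The rolling condition ω = v/R makes the rotational term ½I(v/R)² = ½kMv², so KE_total = ½(1+k)Mv² = (7/10)Mv².
Setting this equal to Mgh gives the vertical rise h = (1+k)v₀²/(2g) = 1.4×5.01²/(2×10) = 1.757 m.
Along the incline, d = h/sinθ = 1.757/sin14.3° ≈ 7.11 m.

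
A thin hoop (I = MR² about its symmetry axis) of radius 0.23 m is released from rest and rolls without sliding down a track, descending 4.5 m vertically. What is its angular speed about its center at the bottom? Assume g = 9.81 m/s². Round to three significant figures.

ω ≈ 28.9 rad/s

The moment of inertia is MR², giving k ≡ I/(MR²) = 1.
Pure rolling means v = ωR; then KE = ½Mv² + ½I(v/R)² = ½(1+k)Mv² = Mv².
Energy conservation Mgh = ½(1+k)Mv² gives v = √(2gh/(1+k)) = √(2 × 9.81 × 4.5 / 2) = 6.644 m/s.
The angular speed follows from ω = v/R = 6.644/0.23 ≈ 28.9 rad/s.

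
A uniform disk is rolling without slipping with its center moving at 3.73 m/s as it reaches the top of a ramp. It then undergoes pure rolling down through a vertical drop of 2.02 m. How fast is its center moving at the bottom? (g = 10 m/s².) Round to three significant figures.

The moment of inertia is (1/2)MR², giving k ≡ I/(MR²) = 0.5.
Pure rolling means v = ωR; then KE = ½Mv² + ½I(v/R)² = ½(1+k)Mv² = (3/4)Mv².
Energy conservation: (3/4)Mv₀² + Mgh = (3/4)Mv², so v² = v₀² + 2gh/(1+k).
v = √(3.73² + 2×10×2.02/1.5) = √40.85 ≈ 6.39 m/s.

v ≈ 6.39 m/s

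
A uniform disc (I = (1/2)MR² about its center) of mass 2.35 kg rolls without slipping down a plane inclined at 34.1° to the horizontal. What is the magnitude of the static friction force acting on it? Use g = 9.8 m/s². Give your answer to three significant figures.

f ≈ 4.30 N

With I = (1/2)MR², the ratio k = I/(MR²) is 0.5.
Translational: Mg sinθ − f = Ma. Rotational about the CM: fR = Iα = kMRa, so f = kMa.
Combining, a = g sinθ/(1+k) and f = kMa = kMg sinθ/(1+k).
f = 0.5 × 2.35 × 9.8 × sin34.1° / 1.5 ≈ 4.30 N.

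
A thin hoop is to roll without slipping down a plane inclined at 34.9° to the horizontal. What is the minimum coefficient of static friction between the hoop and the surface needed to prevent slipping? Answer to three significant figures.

With I = MR², the ratio k = I/(MR²) is 1.
Newton's second law down the slope: Mg sinθ − f = Ma. The torque equation fR = Iα (with α = a/R) gives f = kMa.
These give a = g sinθ/(1+k) and the required friction f = kMg sinθ/(1+k).
The normal force is N = Mg cosθ, so μ_min = f/N = k tanθ/(1+k).
μ_min = 1 × tan34.9° / 2 ≈ 0.349.

μ_min ≈ 0.349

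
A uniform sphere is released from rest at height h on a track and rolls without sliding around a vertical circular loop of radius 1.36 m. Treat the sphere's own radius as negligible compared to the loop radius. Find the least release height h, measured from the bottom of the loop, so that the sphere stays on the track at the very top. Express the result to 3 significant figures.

h_min ≈ 3.67 m

The moment of inertia is (2/5)MR², giving k ≡ I/(MR²) = 0.4.
At the top, contact is just lost when gravity alone supplies the centripetal force: Mg = Mv_top²/r, i.e. v_top² = gr.
With ω = v/R, the kinetic energy at speed v is ½(1+k)Mv² = (7/10)Mv².
Energy conservation from release (height h) to the top (height 2r): Mgh = Mg(2r) + (7/10)M·gr.
Thus h_min = 2r + (1+k)r/2 = r(2 + 1.4/2) = 1.36 × 2.7 ≈ 3.67 m.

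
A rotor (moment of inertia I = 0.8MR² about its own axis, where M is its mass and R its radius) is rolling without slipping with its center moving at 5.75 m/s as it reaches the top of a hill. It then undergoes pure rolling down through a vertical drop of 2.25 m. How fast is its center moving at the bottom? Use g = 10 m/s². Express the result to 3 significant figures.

Here I = 0.8MR², so the shape factor k = I/(MR²) = 0.8.
Rolling without slipping gives ω = v/R, so the total kinetic energy is ½Mv² + ½Iω² = ½(1+k)Mv² = (9/10)Mv².
Energy conservation: (9/10)Mv₀² + Mgh = (9/10)Mv², so v² = v₀² + 2gh/(1+k).
v = √(5.75² + 2×10×2.25/1.8) = √58.06 ≈ 7.62 m/s.

v ≈ 7.62 m/s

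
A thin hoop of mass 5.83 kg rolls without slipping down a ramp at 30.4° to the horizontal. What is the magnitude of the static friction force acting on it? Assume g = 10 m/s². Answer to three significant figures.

Here I = MR², so the shape factor k = I/(MR²) = 1.
Translational: Mg sinθ − f = Ma. Rotational about the CM: fR = Iα = kMRa, so f = kMa.
Combining, a = g sinθ/(1+k) and f = kMa = kMg sinθ/(1+k).
f = 1 × 5.83 × 10 × sin30.4° / 2 ≈ 14.8 N.

f ≈ 14.8 N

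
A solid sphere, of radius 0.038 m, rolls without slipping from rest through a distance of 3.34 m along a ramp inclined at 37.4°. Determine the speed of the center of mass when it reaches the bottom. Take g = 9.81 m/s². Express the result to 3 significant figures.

v ≈ 5.33 m/s

The moment of inertia is (2/5)MR², giving k ≡ I/(MR²) = 0.4.
Rolling without slipping gives ω = v/R, so the total kinetic energy is ½Mv² + ½Iω² = ½(1+k)Mv² = (7/10)Mv².
The vertical drop is h = L sinθ = 3.34 × sin37.4° = 2.029 m.
Setting Mgh = (7/10)Mv² gives v = √(2gh/(1+k)) = √(2·9.81·2.029/1.4) ≈ 5.33 m/s.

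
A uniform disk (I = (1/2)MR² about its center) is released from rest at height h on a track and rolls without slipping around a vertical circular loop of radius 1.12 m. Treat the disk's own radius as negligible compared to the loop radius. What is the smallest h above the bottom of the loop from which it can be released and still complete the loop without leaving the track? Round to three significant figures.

h_min ≈ 3.08 m

With I = (1/2)MR², the ratio k = I/(MR²) is 0.5.
At the top of the loop, the minimum-contact condition is Mg = Mv_top²/r, so v_top² = gr.
With ω = v/R, the kinetic energy at speed v is ½(1+k)Mv² = (3/4)Mv².
Energy conservation from release (height h) to the top (height 2r): Mgh = Mg(2r) + (3/4)M·gr.
Thus h_min = 2r + (1+k)r/2 = r(2 + 1.5/2) = 1.12 × 2.75 ≈ 3.08 m.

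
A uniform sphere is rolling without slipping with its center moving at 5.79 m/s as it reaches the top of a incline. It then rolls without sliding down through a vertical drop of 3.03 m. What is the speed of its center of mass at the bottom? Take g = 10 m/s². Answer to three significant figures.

For this body I = (2/5)MR², i.e. k = I/(MR²) = 0.4.
The rolling condition ω = v/R makes the rotational term ½I(v/R)² = ½kMv², so KE_total = ½(1+k)Mv² = (7/10)Mv².
Energy conservation: (7/10)Mv₀² + Mgh = (7/10)Mv², so v² = v₀² + 2gh/(1+k).
v = √(5.79² + 2×10×3.03/1.4) = √76.81 ≈ 8.76 m/s.

v ≈ 8.76 m/s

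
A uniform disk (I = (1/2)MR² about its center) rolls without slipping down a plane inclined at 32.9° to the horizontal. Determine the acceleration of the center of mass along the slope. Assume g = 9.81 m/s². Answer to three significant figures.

Here I = (1/2)MR², so the shape factor k = I/(MR²) = 0.5.
Newton's second law down the slope: Mg sinθ − f = Ma. The torque equation fR = Iα (with α = a/R) gives f = kMa.
Eliminating f: Mg sinθ = (1+k)Ma, so a = g sinθ/(1+k) = 9.81 × sin32.9° / 1.5 ≈ 3.55 m/s².

a ≈ 3.55 m/s²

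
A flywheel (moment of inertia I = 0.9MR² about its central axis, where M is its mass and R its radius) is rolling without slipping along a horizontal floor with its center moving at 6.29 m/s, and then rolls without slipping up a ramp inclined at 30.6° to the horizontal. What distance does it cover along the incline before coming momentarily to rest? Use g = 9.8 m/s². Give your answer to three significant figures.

d ≈ 7.53 m

Here I = 0.9MR², so the shape factor k = I/(MR²) = 0.9.
Since it rolls without slipping, ω = v/R and KE = ½Mv² + ½Iω² = ½(1+k)Mv² = (19/20)Mv².
Setting this equal to Mgh gives the vertical rise h = (1+k)v₀²/(2g) = 1.9×6.29²/(2×9.8) = 3.835 m.
The distance along the slope is d = h/sinθ = 3.835/sin30.6° ≈ 7.53 m.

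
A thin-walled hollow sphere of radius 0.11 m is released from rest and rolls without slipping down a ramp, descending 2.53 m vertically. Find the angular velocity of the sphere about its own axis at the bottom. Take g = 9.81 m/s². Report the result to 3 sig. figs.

ω ≈ 49.6 rad/s

With I = (2/3)MR², the ratio k = I/(MR²) is 2/3.
Pure rolling means v = ωR; then KE = ½Mv² + ½I(v/R)² = ½(1+k)Mv² = (5/6)Mv².
Energy conservation Mgh = ½(1+k)Mv² gives v = √(2gh/(1+k)) = √(2 × 9.81 × 2.53 / 1.667) = 5.457 m/s.
Then ω = v/R = 5.457 / 0.11 ≈ 49.6 rad/s.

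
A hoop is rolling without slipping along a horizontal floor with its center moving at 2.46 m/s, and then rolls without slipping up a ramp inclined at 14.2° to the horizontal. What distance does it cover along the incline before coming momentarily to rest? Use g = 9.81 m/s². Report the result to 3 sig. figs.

d ≈ 2.51 m

Here I = MR², so the shape factor k = I/(MR²) = 1.
The rolling condition ω = v/R makes the rotational term ½I(v/R)² = ½kMv², so KE_total = ½(1+k)Mv² = Mv².
Setting this equal to Mgh gives the vertical rise h = (1+k)v₀²/(2g) = 2×2.46²/(2×9.81) = 0.6169 m.
The distance along the slope is d = h/sinθ = 0.6169/sin14.2° ≈ 2.51 m.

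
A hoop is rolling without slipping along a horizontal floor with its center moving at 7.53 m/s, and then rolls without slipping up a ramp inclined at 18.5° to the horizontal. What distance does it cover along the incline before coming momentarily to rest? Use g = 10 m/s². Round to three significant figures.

For this body I = MR², i.e. k = I/(MR²) = 1.
Since it rolls without slipping, ω = v/R and KE = ½Mv² + ½Iω² = ½(1+k)Mv² = Mv².
Setting this equal to Mgh gives the vertical rise h = (1+k)v₀²/(2g) = 2×7.53²/(2×10) = 5.67 m.
Along the incline, d = h/sinθ = 5.67/sin18.5° ≈ 17.9 m.

d ≈ 17.9 m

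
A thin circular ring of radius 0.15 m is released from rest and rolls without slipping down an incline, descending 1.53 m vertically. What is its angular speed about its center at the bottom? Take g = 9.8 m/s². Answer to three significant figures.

For this body I = MR², i.e. k = I/(MR²) = 1.
Since it rolls without slipping, ω = v/R and KE = ½Mv² + ½Iω² = ½(1+k)Mv² = Mv².
Energy conservation Mgh = ½(1+k)Mv² gives v = √(2gh/(1+k)) = √(2 × 9.8 × 1.53 / 2) = 3.872 m/s.
Then ω = v/R = 3.872 / 0.15 ≈ 25.8 rad/s.

ω ≈ 25.8 rad/s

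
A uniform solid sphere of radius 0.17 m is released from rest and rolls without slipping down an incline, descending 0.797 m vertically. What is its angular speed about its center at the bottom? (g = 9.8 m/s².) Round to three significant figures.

ω ≈ 19.6 rad/s

For this body I = (2/5)MR², i.e. k = I/(MR²) = 0.4.
Pure rolling means v = ωR; then KE = ½Mv² + ½I(v/R)² = ½(1+k)Mv² = (7/10)Mv².
Energy conservation Mgh = ½(1+k)Mv² gives v = √(2gh/(1+k)) = √(2 × 9.8 × 0.797 / 1.4) = 3.34 m/s.
Then ω = v/R = 3.34 / 0.17 ≈ 19.6 rad/s.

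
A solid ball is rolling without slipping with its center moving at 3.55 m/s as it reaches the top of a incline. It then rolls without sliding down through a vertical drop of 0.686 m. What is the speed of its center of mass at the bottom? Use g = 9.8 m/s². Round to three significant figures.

Here I = (2/5)MR², so the shape factor k = I/(MR²) = 0.4.
Rolling without slipping gives ω = v/R, so the total kinetic energy is ½Mv² + ½Iω² = ½(1+k)Mv² = (7/10)Mv².
Energy conservation: (7/10)Mv₀² + Mgh = (7/10)Mv², so v² = v₀² + 2gh/(1+k).
v = √(3.55² + 2×9.8×0.686/1.4) = √22.21 ≈ 4.71 m/s.

v ≈ 4.71 m/s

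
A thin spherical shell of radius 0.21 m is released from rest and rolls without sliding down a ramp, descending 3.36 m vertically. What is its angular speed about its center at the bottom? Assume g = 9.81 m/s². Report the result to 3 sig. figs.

ω ≈ 29.9 rad/s

Here I = (2/3)MR², so the shape factor k = I/(MR²) = 2/3.
Since it rolls without slipping, ω = v/R and KE = ½Mv² + ½Iω² = ½(1+k)Mv² = (5/6)Mv².
Energy conservation Mgh = ½(1+k)Mv² gives v = √(2gh/(1+k)) = √(2 × 9.81 × 3.36 / 1.667) = 6.289 m/s.
Then ω = v/R = 6.289 / 0.21 ≈ 29.9 rad/s.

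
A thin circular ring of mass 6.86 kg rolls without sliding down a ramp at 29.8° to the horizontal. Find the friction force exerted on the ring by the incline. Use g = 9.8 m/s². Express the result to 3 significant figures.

f ≈ 16.7 N

Here I = MR², so the shape factor k = I/(MR²) = 1.
Translational: Mg sinθ − f = Ma. Rotational about the CM: fR = Iα = kMRa, so f = kMa.
Combining, a = g sinθ/(1+k) and f = kMa = kMg sinθ/(1+k).
f = 1 × 6.86 × 9.8 × sin29.8° / 2 ≈ 16.7 N.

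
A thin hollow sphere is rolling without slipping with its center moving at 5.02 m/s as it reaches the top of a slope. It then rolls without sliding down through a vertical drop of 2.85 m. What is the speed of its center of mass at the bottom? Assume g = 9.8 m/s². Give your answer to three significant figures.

The moment of inertia is (2/3)MR², giving k ≡ I/(MR²) = 2/3.
Since it rolls without slipping, ω = v/R and KE = ½Mv² + ½Iω² = ½(1+k)Mv² = (5/6)Mv².
Energy conservation: (5/6)Mv₀² + Mgh = (5/6)Mv², so v² = v₀² + 2gh/(1+k).
v = √(5.02² + 2×9.8×2.85/1.667) = √58.72 ≈ 7.66 m/s.

v ≈ 7.66 m/s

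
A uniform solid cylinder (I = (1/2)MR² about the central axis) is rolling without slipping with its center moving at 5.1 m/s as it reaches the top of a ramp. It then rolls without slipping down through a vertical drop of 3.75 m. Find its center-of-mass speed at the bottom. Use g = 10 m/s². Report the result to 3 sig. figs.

v ≈ 8.72 m/s

The moment of inertia is (1/2)MR², giving k ≡ I/(MR²) = 0.5.
The rolling condition ω = v/R makes the rotational term ½I(v/R)² = ½kMv², so KE_total = ½(1+k)Mv² = (3/4)Mv².
Energy conservation: (3/4)Mv₀² + Mgh = (3/4)Mv², so v² = v₀² + 2gh/(1+k).
v = √(5.1² + 2×10×3.75/1.5) = √76.01 ≈ 8.72 m/s.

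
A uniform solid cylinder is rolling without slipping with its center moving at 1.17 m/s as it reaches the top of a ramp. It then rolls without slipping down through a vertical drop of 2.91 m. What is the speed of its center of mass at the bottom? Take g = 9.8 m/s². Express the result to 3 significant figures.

Here I = (1/2)MR², so the shape factor k = I/(MR²) = 0.5.
Since it rolls without slipping, ω = v/R and KE = ½Mv² + ½Iω² = ½(1+k)Mv² = (3/4)Mv².
Conserving energy between top and bottom: (3/4)Mv² = (3/4)Mv₀² + Mgh, hence v² = v₀² + 2gh/(1+k).
v = √(1.17² + 2×9.8×2.91/1.5) = √39.39 ≈ 6.28 m/s.

v ≈ 6.28 m/s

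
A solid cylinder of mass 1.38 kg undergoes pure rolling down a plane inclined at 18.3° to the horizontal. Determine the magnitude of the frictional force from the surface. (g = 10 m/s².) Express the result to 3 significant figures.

For this body I = (1/2)MR², i.e. k = I/(MR²) = 0.5.
Newton's second law down the slope: Mg sinθ − f = Ma. The torque equation fR = Iα (with α = a/R) gives f = kMa.
Combining, a = g sinθ/(1+k) and f = kMa = kMg sinθ/(1+k).
f = 0.5 × 1.38 × 10 × sin18.3° / 1.5 ≈ 1.44 N.

f ≈ 1.44 N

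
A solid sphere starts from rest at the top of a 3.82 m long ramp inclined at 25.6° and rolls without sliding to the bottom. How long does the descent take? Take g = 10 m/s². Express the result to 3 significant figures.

t ≈ 1.57 s

For this body I = (2/5)MR², i.e. k = I/(MR²) = 0.4.
Newton's second law down the slope: Mg sinθ − f = Ma. The torque equation fR = Iα (with α = a/R) gives f = kMa.
Hence a = g sinθ/(1+k) = 10×sin25.6°/1.4 = 3.086 m/s².
Starting from rest, L = ½at², so t = √(2L/a) = √(2×3.82/3.086) ≈ 1.57 s.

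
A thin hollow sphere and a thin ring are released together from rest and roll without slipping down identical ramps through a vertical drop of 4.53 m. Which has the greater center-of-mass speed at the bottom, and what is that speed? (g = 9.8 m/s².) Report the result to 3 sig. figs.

For rolling without slipping, Mgh = ½(1+k)Mv² where k = I/(MR²), so v = √(2gh/(1+k)).
Thin hollow sphere: k = 2/3, giving v = √(2×9.8×4.53/1.667) = 7.299 m/s.
Thin ring: k = 1, giving v = √(2×9.8×4.53/2) = 6.663 m/s.
The smaller k wins: the thin hollow sphere, at ≈ 7.30 m/s.

the thin hollow sphere, at v ≈ 7.30 m/s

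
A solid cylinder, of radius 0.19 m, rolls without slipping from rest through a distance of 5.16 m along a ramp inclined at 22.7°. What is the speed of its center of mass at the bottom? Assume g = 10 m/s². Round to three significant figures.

With I = (1/2)MR², the ratio k = I/(MR²) is 0.5.
Pure rolling means v = ωR; then KE = ½Mv² + ½I(v/R)² = ½(1+k)Mv² = (3/4)Mv².
The vertical drop is h = L sinθ = 5.16 × sin22.7° = 1.991 m.
Energy conservation: Mgh = (3/4)Mv², so v = √(2gh/(1+k)) = √(2 × 10 × 1.991 / 1.5) ≈ 5.15 m/s.

v ≈ 5.15 m/s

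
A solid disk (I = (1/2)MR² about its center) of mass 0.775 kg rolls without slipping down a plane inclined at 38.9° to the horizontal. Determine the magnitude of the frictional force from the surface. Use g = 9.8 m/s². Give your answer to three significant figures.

f ≈ 1.59 N

Here I = (1/2)MR², so the shape factor k = I/(MR²) = 0.5.
Newton's second law down the slope: Mg sinθ − f = Ma. The torque equation fR = Iα (with α = a/R) gives f = kMa.
Combining, a = g sinθ/(1+k) and f = kMa = kMg sinθ/(1+k).
f = 0.5 × 0.775 × 9.8 × sin38.9° / 1.5 ≈ 1.59 N.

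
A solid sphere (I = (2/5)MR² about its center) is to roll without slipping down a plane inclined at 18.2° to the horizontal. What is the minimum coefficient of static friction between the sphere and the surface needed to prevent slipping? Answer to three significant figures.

The moment of inertia is (2/5)MR², giving k ≡ I/(MR²) = 0.4.
Along the incline Mg sinθ − f = Ma, and torque about the center fR = Iα = kMR²(a/R) gives f = kMa.
These give a = g sinθ/(1+k) and the required friction f = kMg sinθ/(1+k).
The normal force is N = Mg cosθ, so μ_min = f/N = k tanθ/(1+k).
μ_min = 0.4 × tan18.2° / 1.4 ≈ 0.0939.

μ_min ≈ 0.0939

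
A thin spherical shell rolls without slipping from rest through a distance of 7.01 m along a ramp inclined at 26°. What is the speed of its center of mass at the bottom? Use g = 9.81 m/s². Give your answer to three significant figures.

The moment of inertia is (2/3)MR², giving k ≡ I/(MR²) = 2/3.
The rolling condition ω = v/R makes the rotational term ½I(v/R)² = ½kMv², so KE_total = ½(1+k)Mv² = (5/6)Mv².
The vertical drop is h = L sinθ = 7.01 × sin26° = 3.073 m.
Energy conservation: Mgh = (5/6)Mv², so v = √(2gh/(1+k)) = √(2 × 9.81 × 3.073 / 1.667) ≈ 6.01 m/s.

v ≈ 6.01 m/s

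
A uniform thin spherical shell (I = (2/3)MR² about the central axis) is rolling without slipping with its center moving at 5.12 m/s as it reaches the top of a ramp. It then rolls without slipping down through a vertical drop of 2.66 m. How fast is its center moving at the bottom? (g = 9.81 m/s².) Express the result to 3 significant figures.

For this body I = (2/3)MR², i.e. k = I/(MR²) = 2/3.
The rolling condition ω = v/R makes the rotational term ½I(v/R)² = ½kMv², so KE_total = ½(1+k)Mv² = (5/6)Mv².
Conserving energy between top and bottom: (5/6)Mv² = (5/6)Mv₀² + Mgh, hence v² = v₀² + 2gh/(1+k).
v = √(5.12² + 2×9.81×2.66/1.667) = √57.53 ≈ 7.58 m/s.

v ≈ 7.58 m/s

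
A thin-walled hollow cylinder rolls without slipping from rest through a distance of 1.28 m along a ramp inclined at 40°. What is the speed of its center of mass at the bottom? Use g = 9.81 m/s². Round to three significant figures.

v ≈ 2.84 m/s

The moment of inertia is MR², giving k ≡ I/(MR²) = 1.
Pure rolling means v = ωR; then KE = ½Mv² + ½I(v/R)² = ½(1+k)Mv² = Mv².
The vertical drop is h = L sinθ = 1.28 × sin40° = 0.8228 m.
Energy conservation: Mgh = Mv², so v = √(2gh/(1+k)) = √(2 × 9.81 × 0.8228 / 2) ≈ 2.84 m/s.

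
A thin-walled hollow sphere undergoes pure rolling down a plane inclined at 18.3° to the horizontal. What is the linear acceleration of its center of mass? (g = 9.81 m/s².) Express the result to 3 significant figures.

For this body I = (2/3)MR², i.e. k = I/(MR²) = 2/3.
Translational: Mg sinθ − f = Ma. Rotational about the CM: fR = Iα = kMRa, so f = kMa.
Eliminating f: Mg sinθ = (1+k)Ma, so a = g sinθ/(1+k) = 9.81 × sin18.3° / 1.667 ≈ 1.85 m/s².

a ≈ 1.85 m/s²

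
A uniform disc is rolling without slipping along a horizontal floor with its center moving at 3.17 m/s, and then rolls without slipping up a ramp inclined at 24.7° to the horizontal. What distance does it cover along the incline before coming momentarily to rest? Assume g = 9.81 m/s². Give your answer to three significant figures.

d ≈ 1.84 m

For this body I = (1/2)MR², i.e. k = I/(MR²) = 0.5.
Pure rolling means v = ωR; then KE = ½Mv² + ½I(v/R)² = ½(1+k)Mv² = (3/4)Mv².
Setting this equal to Mgh gives the vertical rise h = (1+k)v₀²/(2g) = 1.5×3.17²/(2×9.81) = 0.7683 m.
Along the incline, d = h/sinθ = 0.7683/sin24.7° ≈ 1.84 m.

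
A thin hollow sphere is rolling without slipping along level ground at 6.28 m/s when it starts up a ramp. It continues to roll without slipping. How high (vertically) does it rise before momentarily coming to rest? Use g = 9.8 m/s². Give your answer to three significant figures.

h ≈ 3.35 m

Here I = (2/3)MR², so the shape factor k = I/(MR²) = 2/3.
The rolling condition ω = v/R makes the rotational term ½I(v/R)² = ½kMv², so KE_total = ½(1+k)Mv² = (5/6)Mv².
All of this converts to potential energy at the highest point: (5/6)Mv₀² = Mgh.
Thus h = (1+k)v₀²/(2g) = 1.667 × 6.28² / (2 × 9.8) ≈ 3.35 m.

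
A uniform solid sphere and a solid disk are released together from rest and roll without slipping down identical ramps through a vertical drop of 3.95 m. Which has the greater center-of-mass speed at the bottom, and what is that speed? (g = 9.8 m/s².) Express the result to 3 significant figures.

the uniform solid sphere, at v ≈ 7.44 m/s

For rolling without slipping, Mgh = ½(1+k)Mv² where k = I/(MR²), so v = √(2gh/(1+k)).
Uniform solid sphere: k = 0.4, giving v = √(2×9.8×3.95/1.4) = 7.436 m/s.
Solid disk: k = 0.5, giving v = √(2×9.8×3.95/1.5) = 7.184 m/s.
The smaller k wins: the uniform solid sphere, at ≈ 7.44 m/s.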